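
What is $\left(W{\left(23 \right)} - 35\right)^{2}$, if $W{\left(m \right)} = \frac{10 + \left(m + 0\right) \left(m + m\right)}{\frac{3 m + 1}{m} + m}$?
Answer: $\frac{12952801}{358801} \approx 36.1$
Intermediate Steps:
$W{\left(m \right)} = \frac{10 + 2 m^{2}}{m + \frac{1 + 3 m}{m}}$ ($W{\left(m \right)} = \frac{10 + m 2 m}{\frac{1 + 3 m}{m} + m} = \frac{10 + 2 m^{2}}{\frac{1 + 3 m}{m} + m} = \frac{10 + 2 m^{2}}{m + \frac{1 + 3 m}{m}}$)
$\left(W{\left(23 \right)} - 35\right)^{2} = \left(2 \cdot 23 \frac{1}{1 + 23^{2} + 3 \cdot 23} \left(5 + 23^{2}\right) - 35\right)^{2} = \left(2 \cdot 23 \frac{1}{1 + 529 + 69} \left(5 + 529\right) - 35\right)^{2} = \left(2 \cdot 23 \cdot \frac{1}{599} \cdot 534 - 35\right)^{2} = \left(\frac{24564}{599} - 35\right)^{2} = \left(\frac{3599}{599}\right)^{2} = \frac{12952801}{358801}$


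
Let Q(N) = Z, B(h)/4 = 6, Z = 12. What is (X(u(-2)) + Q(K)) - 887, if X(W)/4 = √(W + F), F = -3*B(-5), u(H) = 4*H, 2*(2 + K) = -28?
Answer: -875 + 16*I*√5 ≈ -875.0 + 35.777*I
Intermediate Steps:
K = -16 (K = -2 + (½)*(-28) = -2 - 14 = -16)
B(h) = 24 (B(h) = 4*6 = 24)
F = -72 (F = -3*24 = -72)
Q(N) = 12
X(W) = 4*√(-72 + W) (X(W) = 4*√(W - 72) = 4*√(-72 + W))
(X(u(-2)) + Q(K)) - 887 = (4*√(-72 + 4*(-2)) + 12) - 887 = (4*√(-72 - 8) + 12) - 887 = (4*√(-80) + 12) - 887 = (4*(4*I*√5) + 12) - 887 = (16*I*√5 + 12) - 887 = (12 + 16*I*√5) - 887 = -875 + 16*I*√5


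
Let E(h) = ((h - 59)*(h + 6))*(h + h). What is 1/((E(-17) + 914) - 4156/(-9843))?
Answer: -9843/270776774 ≈ -3.6351e-5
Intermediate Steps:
E(h) = 2*h*(-59 + h)*(6 + h) (E(h) = ((-59 + h)*(6 + h))*(2*h) = 2*h*(-59 + h)*(6 + h))
1/((E(-17) + 914) - 4156/(-9843)) = 1/((2*(-17)*(-354 + (-17)² - 53*(-17)) + 914) - 4156/(-9843)) = 1/((2*(-17)*(-354 + 289 + 901) + 914) - 4156*(-1/9843)) = 1/((2*(-17)*836 + 914) + 4156/9843) = 1/((-28424 + 914) + 4156/9843) = 1/(-27510 + 4156/9843) = 1/(-270776774/9843) = -9843/270776774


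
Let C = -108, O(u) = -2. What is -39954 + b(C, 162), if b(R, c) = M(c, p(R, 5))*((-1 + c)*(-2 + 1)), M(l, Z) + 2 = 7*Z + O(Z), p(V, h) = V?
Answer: 82406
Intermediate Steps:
M(l, Z) = -4 + 7*Z (M(l, Z) = -2 + (7*Z - 2) = -2 + (-2 + 7*Z) = -4 + 7*Z)
b(R, c) = (1 - c)*(-4 + 7*R) (b(R, c) = (-4 + 7*R)*((-1 + c)*(-2 + 1)) = (-4 + 7*R)*((-1 + c)*(-1)) = (-4 + 7*R)*(1 - c) = (1 - c)*(-4 + 7*R))
-39954 + b(C, 162) = -39954 - (-1 + 162)*(-4 + 7*(-108)) = -39954 - 1*161*(-4 - 756) = -39954 - 1*161*(-760) = -39954 + 122360 = 82406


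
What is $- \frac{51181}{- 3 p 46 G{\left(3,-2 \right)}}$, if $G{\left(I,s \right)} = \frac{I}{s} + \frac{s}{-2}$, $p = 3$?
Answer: $- \frac{51181}{207} \approx -247.25$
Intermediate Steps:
$G{\left(I,s \right)} = - \frac{s}{2} + \frac{I}{s}$ ($G{\left(I,s \right)} = \frac{I}{s} + s \left(- \frac{1}{2}\right) = \frac{I}{s} - \frac{s}{2} = - \frac{s}{2} + \frac{I}{s}$)
$- \frac{51181}{- 3 p 46 G{\left(3,-2 \right)}} = - \frac{51181}{\left(-3\right) 3 \cdot 46 \left(\left(- \frac{1}{2}\right) \left(-2\right) + \frac{3}{-2}\right)} = - \frac{51181}{\left(-9\right) 46 \left(1 + 3 \left(- \frac{1}{2}\right)\right)} = - \frac{51181}{\left(-414\right) \left(1 - \frac{3}{2}\right)} = - \frac{51181}{\left(-414\right) \left(- \frac{1}{2}\right)} = - \frac{51181}{207}$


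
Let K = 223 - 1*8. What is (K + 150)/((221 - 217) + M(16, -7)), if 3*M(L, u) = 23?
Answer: 219/7 ≈ 31.286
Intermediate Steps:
K = 215 (K = 223 - 8 = 215)
M(L, u) = 23/3 (M(L, u) = (⅓)*23 = 23/3)
(K + 150)/((221 - 217) + M(16, -7)) = (215 + 150)/((221 - 217) + 23/3) = 365/(4 + 23/3) = 365/(35/3) = 365*(3/35) = 219/7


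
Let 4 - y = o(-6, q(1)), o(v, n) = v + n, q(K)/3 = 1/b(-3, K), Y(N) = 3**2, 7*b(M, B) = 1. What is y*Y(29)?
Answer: -99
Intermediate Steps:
b(M, B) = 1/7 (b(M, B) = (1/7)*1 = 1/7)
Y(N) = 9
q(K) = 21 (q(K) = 3/(1/7) = 3*7 = 21)
o(v, n) = n + v
y = -11 (y = 4 - (21 - 6) = 4 - 1*15 = 4 - 15 = -11)
y*Y(29) = -11*9 = -99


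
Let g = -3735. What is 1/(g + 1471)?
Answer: -1/2264 ≈ -0.00044170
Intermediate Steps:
1/(g + 1471) = 1/(-3735 + 1471) = 1/(-2264) = -1/2264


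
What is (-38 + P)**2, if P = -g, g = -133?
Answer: 9025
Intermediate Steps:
P = 133 (P = -1*(-133) = 133)
(-38 + P)**2 = (-38 + 133)**2 = 95**2 = 9025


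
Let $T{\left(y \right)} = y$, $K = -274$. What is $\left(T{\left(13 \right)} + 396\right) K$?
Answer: $-112066$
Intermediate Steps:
$\left(T{\left(13 \right)} + 396\right) K = \left(13 + 396\right) \left(-274\right) = 409 \left(-274\right) = -112066$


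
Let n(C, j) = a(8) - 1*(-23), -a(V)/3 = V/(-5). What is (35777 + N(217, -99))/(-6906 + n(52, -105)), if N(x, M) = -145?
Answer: -10480/2023 ≈ -5.1804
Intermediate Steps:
a(V) = 3*V/5 (a(V) = -3*V/(-5) = -3*V*(-1)/5 = -(-3)*V/5 = 3*V/5)
n(C, j) = 139/5 (n(C, j) = (⅗)*8 - 1*(-23) = 24/5 + 23 = 139/5)
(35777 + N(217, -99))/(-6906 + n(52, -105)) = (35777 - 145)/(-6906 + 139/5) = 35632/(-34391/5) = 35632*(-5/34391) = -10480/2023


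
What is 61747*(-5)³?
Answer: -7718375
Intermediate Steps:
61747*(-5)³ = 61747*(-125) = -7718375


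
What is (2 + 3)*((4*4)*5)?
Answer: 400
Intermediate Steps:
(2 + 3)*((4*4)*5) = 5*(16*5) = 5*80 = 400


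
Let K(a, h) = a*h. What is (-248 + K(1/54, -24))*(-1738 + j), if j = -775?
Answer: 5619068/9 ≈ 6.2434e+5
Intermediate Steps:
(-248 + K(1/54, -24))*(-1738 + j) = (-248 - 24/54)*(-1738 - 775) = (-248 + (1/54)*(-24))*(-2513) = (-248 - 4/9)*(-2513) = -2236/9*(-2513) = 5619068/9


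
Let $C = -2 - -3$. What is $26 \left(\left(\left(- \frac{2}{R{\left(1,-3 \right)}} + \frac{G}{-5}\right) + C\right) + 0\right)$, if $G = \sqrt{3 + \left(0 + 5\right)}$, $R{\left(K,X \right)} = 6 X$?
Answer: $\frac{260}{9} - \frac{52 \sqrt{2}}{5} \approx 14.181$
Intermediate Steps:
$C = 1$ ($C = -2 + 3 = 1$)
$G = 2 \sqrt{2}$ ($G = \sqrt{3 + 5} = \sqrt{8} = 2 \sqrt{2} \approx 2.8284$)
$26 \left(\left(\left(- \frac{2}{R{\left(1,-3 \right)}} + \frac{G}{-5}\right) + C\right) + 0\right) = 26 \left(\left(\left(- \frac{2}{6 \left(-3\right)} + \frac{2 \sqrt{2}}{-5}\right) + 1\right) + 0\right) = 26 \left(\left(\left(- \frac{2}{-18} + 2 \sqrt{2} \left(- \frac{1}{5}\right)\right) + 1\right) + 0\right) = 26 \left(\left(\left(\left(-2\right) \left(- \frac{1}{18}\right) - \frac{2 \sqrt{2}}{5}\right) + 1\right) + 0\right) = 26 \left(\left(\left(\frac{1}{9} - \frac{2 \sqrt{2}}{5}\right) + 1\right) + 0\right) = 26 \left(\left(\frac{10}{9} - \frac{2 \sqrt{2}}{5}\right) + 0\right) = 26 \left(\frac{10}{9} - \frac{2 \sqrt{2}}{5}\right) = \frac{260}{9} - \frac{52 \sqrt{2}}{5}$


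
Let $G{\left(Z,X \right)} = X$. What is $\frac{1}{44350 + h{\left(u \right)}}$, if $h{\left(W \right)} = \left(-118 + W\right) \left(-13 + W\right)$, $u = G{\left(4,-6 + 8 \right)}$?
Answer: $\frac{1}{45626} \approx 2.1917 \cdot 10^{-5}$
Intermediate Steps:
$u = 2$ ($u = -6 + 8 = 2$)
$\frac{1}{44350 + h{\left(u \right)}} = \frac{1}{44350 + \left(1534 + 2^{2} - 262\right)} = \frac{1}{44350 + \left(1534 + 4 - 262\right)} = \frac{1}{44350 + 1276} = \frac{1}{45626}$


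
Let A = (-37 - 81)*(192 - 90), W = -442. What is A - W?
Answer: -11594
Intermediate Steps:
A = -12036 (A = -118*102 = -12036)
A - W = -12036 - 1*(-442) = -12036 + 442 = -11594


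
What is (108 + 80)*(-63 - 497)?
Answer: -105280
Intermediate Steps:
(108 + 80)*(-63 - 497) = 188*(-560) = -105280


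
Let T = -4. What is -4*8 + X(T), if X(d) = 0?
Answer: -32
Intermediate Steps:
-4*8 + X(T) = -4*8 + 0 = -32 + 0 = -32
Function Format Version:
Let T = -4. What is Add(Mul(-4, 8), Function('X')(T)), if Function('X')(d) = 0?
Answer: -32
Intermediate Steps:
Add(Mul(-4, 8), Function('X')(T)) = Add(Mul(-4, 8), 0) = Add(-32, 0) = -32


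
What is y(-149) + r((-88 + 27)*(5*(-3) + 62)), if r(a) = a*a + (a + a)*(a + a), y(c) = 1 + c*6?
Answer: 41097552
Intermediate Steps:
y(c) = 1 + 6*c
r(a) = 5*a² (r(a) = a² + (2*a)*(2*a) = a² + 4*a² = 5*a²)
y(-149) + r((-88 + 27)*(5*(-3) + 62)) = (1 + 6*(-149)) + 5*((-88 + 27)*(5*(-3) + 62))² = (1 - 894) + 5*(-61*(-15 + 62))² = -893 + 5*(-61*47)² = -893 + 5*(-2867)² = -893 + 5*8219689 = -893 + 41098445 = 41097552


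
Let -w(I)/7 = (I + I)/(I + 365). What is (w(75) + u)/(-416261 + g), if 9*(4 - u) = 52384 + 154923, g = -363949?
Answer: 9120869/308963160 ≈ 0.029521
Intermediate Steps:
u = -207271/9 (u = 4 - (52384 + 154923)/9 = 4 - ⅑*207307 = 4 - 207307/9 = -207271/9 ≈ -23030.)
w(I) = -14*I/(365 + I) (w(I) = -7*(I + I)/(I + 365) = -7*2*I/(365 + I) = -14*I/(365 + I))
(w(75) + u)/(-416261 + g) = (-14*75/(365 + 75) - 207271/9)/(-416261 - 363949) = (-14*75/440 - 207271/9)/(-780210) = (-14*75*1/440 - 207271/9)*(-1/780210) = (-105/44 - 207271/9)*(-1/780210) = -9120869/396*(-1/780210) = 9120869/308963160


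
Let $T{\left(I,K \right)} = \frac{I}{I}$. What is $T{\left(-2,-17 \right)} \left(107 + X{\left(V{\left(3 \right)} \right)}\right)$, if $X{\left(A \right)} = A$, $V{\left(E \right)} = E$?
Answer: $110$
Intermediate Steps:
$T{\left(I,K \right)} = 1$
$T{\left(-2,-17 \right)} \left(107 + X{\left(V{\left(3 \right)} \right)}\right) = 1 \left(107 + 3\right) = 1 \cdot 110 = 110$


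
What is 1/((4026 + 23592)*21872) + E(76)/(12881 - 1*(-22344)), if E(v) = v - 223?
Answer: -88796916487/21278045061600 ≈ -0.0041732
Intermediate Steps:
E(v) = -223 + v
1/((4026 + 23592)*21872) + E(76)/(12881 - 1*(-22344)) = 1/((4026 + 23592)*21872) + (-223 + 76)/(12881 - 1*(-22344)) = (1/21872)/27618 - 147/(12881 + 22344) = (1/27618)*(1/21872) - 147/35225 = 1/604060896 - 147*1/35225 = 1/604060896 - 147/35225 = -88796916487/21278045061600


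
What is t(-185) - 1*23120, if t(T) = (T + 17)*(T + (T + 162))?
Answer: 11824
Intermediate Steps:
t(T) = (17 + T)*(162 + 2*T) (t(T) = (17 + T)*(T + (162 + T)) = (17 + T)*(162 + 2*T))
t(-185) - 1*23120 = (2754 + 2*(-185)² + 196*(-185)) - 1*23120 = (2754 + 2*34225 - 36260) - 23120 = (2754 + 68450 - 36260) - 23120 = 34944 - 23120 = 11824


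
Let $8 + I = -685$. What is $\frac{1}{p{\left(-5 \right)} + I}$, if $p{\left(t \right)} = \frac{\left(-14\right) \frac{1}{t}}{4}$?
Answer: $- \frac{10}{6923} \approx -0.0014445$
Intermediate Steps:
$I = -693$ ($I = -8 - 685 = -693$)
$p{\left(t \right)} = - \frac{7}{2 t}$ ($p{\left(t \right)} = - \frac{14}{t} \frac{1}{4} = - \frac{7}{2 t}$)
$\frac{1}{p{\left(-5 \right)} + I} = \frac{1}{- \frac{7}{2 \left(-5\right)} - 693} = \frac{1}{\left(- \frac{7}{2}\right) \left(- \frac{1}{5}\right) - 693} = \frac{1}{\frac{7}{10} - 693} = \frac{1}{- \frac{6923}{10}} = - \frac{10}{6923}$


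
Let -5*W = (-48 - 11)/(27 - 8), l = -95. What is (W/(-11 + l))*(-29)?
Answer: 1711/10070 ≈ 0.16991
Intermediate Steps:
W = 59/95 (W = -(-48 - 11)/(5*(27 - 8)) = -(-59)/(5*19) = -1/5*(-59/19) = 59/95 ≈ 0.62105)
(W/(-11 + l))*(-29) = (59/(95*(-11 - 95)))*(-29) = ((59/95)/(-106))*(-29) = ((59/95)*(-1/106))*(-29) = -59/10070*(-29) = 1711/10070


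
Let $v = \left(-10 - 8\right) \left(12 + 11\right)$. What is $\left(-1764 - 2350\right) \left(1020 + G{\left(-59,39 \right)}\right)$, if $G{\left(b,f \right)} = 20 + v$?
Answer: $-2575364$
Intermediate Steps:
$v = -414$ ($v = \left(-18\right) 23 = -414$)
$G{\left(b,f \right)} = -394$ ($G{\left(b,f \right)} = 20 - 414 = -394$)
$\left(-1764 - 2350\right) \left(1020 + G{\left(-59,39 \right)}\right) = \left(-1764 - 2350\right) \left(1020 - 394\right) = \left(-4114\right) 626 = -2575364$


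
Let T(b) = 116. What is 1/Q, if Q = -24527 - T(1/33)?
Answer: -1/24643 ≈ -4.0579e-5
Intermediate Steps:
Q = -24643 (Q = -24527 - 1*116 = -24527 - 116 = -24643)
1/Q = 1/(-24643) = -1/24643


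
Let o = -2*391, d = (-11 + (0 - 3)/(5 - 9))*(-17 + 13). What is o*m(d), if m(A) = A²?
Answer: -1314542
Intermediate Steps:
d = 41 (d = (-11 - 3/(-4))*(-4) = (-11 - 3*(-¼))*(-4) = (-11 + ¾)*(-4) = -41/4*(-4) = 41)
o = -782
o*m(d) = -782*41² = -782*1681 = -1314542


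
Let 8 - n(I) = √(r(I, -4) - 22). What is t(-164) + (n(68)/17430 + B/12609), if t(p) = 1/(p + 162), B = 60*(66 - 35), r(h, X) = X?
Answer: -8596307/24419430 - I*√26/17430 ≈ -0.35203 - 0.00029254*I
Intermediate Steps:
B = 1860 (B = 60*31 = 1860)
t(p) = 1/(162 + p)
n(I) = 8 - I*√26 (n(I) = 8 - √(-4 - 22) = 8 - √(-26) = 8 - I*√26)
t(-164) + (n(68)/17430 + B/12609) = 1/(162 - 164) + ((8 - I*√26)/17430 + 1860/12609) = 1/(-2) + ((8 - I*√26)*(1/17430) + 1860*(1/12609)) = -½ + ((4/8715 - I*√26/17430) + 620/4203) = -½ + (1806704/12209715 - I*√26/17430) = -8596307/24419430 - I*√26/17430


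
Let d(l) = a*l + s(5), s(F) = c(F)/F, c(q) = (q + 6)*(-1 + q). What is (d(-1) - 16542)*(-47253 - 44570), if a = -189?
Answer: 7503867383/5 ≈ 1.5008e+9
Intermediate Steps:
c(q) = (-1 + q)*(6 + q) (c(q) = (6 + q)*(-1 + q) = (-1 + q)*(6 + q))
s(F) = (-6 + F² + 5*F)/F
d(l) = 44/5 - 189*l (d(l) = -189*l + (5 + 5 - 6/5) = -189*l + 44/5 = 44/5 - 189*l)
(d(-1) - 16542)*(-47253 - 44570) = ((44/5 - 189*(-1)) - 16542)*(-47253 - 44570) = ((44/5 + 189) - 16542)*(-91823) = (989/5 - 16542)*(-91823) = -81721/5*(-91823) = 7503867383/5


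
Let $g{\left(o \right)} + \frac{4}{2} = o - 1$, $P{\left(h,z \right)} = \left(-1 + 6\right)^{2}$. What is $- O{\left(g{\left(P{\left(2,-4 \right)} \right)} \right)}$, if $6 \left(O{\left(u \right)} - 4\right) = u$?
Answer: $- \frac{23}{3} \approx -7.6667$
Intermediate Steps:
$P{\left(h,z \right)} = 25$ ($P{\left(h,z \right)} = 5^{2} = 25$)
$g{\left(o \right)} = -3 + o$ ($g{\left(o \right)} = -2 + \left(o - 1\right) = -2 + \left(-1 + o\right) = -3 + o$)
$O{\left(u \right)} = 4 + \frac{u}{6}$
$- O{\left(g{\left(P{\left(2,-4 \right)} \right)} \right)} = - (4 + \frac{-3 + 25}{6}) = - (4 + \frac{1}{6} \cdot 22) = - (4 + \frac{11}{3}) = \left(-1\right) \frac{23}{3} = - \frac{23}{3}$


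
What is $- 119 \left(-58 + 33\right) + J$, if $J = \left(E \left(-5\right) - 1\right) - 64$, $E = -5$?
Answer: $2935$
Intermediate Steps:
$J = -40$ ($J = \left(\left(-5\right) \left(-5\right) - 1\right) - 64 = \left(25 - 1\right) - 64 = 24 - 64 = -40$)
$- 119 \left(-58 + 33\right) + J = - 119 \left(-58 + 33\right) - 40 = \left(-119\right) \left(-25\right) - 40 = 2975 - 40 = 2935$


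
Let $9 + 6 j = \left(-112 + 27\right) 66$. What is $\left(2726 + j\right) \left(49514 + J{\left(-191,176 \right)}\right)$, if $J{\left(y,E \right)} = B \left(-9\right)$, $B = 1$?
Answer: $\frac{177178395}{2} \approx 8.8589 \cdot 10^{7}$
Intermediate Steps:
$J{\left(y,E \right)} = -9$ ($J{\left(y,E \right)} = 1 \left(-9\right) = -9$)
$j = - \frac{1873}{2}$ ($j = - \frac{3}{2} + \frac{\left(-112 + 27\right) 66}{6} = - \frac{3}{2} + \frac{\left(-85\right) 66}{6} = - \frac{3}{2} + \frac{1}{6} \left(-5610\right) = - \frac{3}{2} - 935 = - \frac{1873}{2} \approx -936.5$)
$\left(2726 + j\right) \left(49514 + J{\left(-191,176 \right)}\right) = \left(2726 - \frac{1873}{2}\right) \left(49514 - 9\right) = \frac{3579}{2} \cdot 49505 = \frac{177178395}{2}$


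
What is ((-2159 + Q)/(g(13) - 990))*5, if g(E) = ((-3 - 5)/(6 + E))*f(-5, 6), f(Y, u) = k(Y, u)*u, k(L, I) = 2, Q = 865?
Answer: 61465/9453 ≈ 6.5022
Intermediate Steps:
f(Y, u) = 2*u
g(E) = -96/(6 + E) (g(E) = ((-3 - 5)/(6 + E))*(2*6) = -8/(6 + E)*12 = -96/(6 + E))
((-2159 + Q)/(g(13) - 990))*5 = ((-2159 + 865)/(-96/(6 + 13) - 990))*5 = -1294/(-96/19 - 990)*5 = -1294/(-18906/19)*5 = -1294*(-19/18906)*5 = (12293/9453)*5 = 61465/9453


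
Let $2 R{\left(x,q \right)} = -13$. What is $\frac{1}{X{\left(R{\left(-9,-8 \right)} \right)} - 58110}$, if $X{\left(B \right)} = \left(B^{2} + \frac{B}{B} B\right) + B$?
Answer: $- \frac{4}{232323} \approx -1.7217 \cdot 10^{-5}$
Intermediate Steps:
$R{\left(x,q \right)} = - \frac{13}{2}$ ($R{\left(x,q \right)} = \frac{1}{2} \left(-13\right) = - \frac{13}{2}$)
$X{\left(B \right)} = B^{2} + 2 B$ ($X{\left(B \right)} = \left(B^{2} + 1 B\right) + B = \left(B^{2} + B\right) + B = \left(B + B^{2}\right) + B = B^{2} + 2 B$)
$\frac{1}{X{\left(R{\left(-9,-8 \right)} \right)} - 58110} = \frac{1}{- \frac{13 \left(2 - \frac{13}{2}\right)}{2} - 58110} = \frac{1}{\left(- \frac{13}{2}\right) \left(- \frac{9}{2}\right) - 58110} = \frac{1}{\frac{117}{4} - 58110} = \frac{1}{- \frac{232323}{4}} = - \frac{4}{232323}$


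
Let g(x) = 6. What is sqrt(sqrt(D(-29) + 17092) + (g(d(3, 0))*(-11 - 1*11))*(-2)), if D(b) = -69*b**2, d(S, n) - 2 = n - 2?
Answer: sqrt(264 + I*sqrt(40937)) ≈ 17.272 + 5.8573*I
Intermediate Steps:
d(S, n) = n (d(S, n) = 2 + (n - 2) = 2 + (-2 + n) = n)
sqrt(sqrt(D(-29) + 17092) + (g(d(3, 0))*(-11 - 1*11))*(-2)) = sqrt(sqrt(-69*(-29)**2 + 17092) + (6*(-11 - 1*11))*(-2)) = sqrt(sqrt(-69*841 + 17092) + (6*(-11 - 11))*(-2)) = sqrt(sqrt(-58029 + 17092) + (6*(-22))*(-2)) = sqrt(sqrt(-40937) - 132*(-2)) = sqrt(I*sqrt(40937) + 264) = sqrt(264 + I*sqrt(40937))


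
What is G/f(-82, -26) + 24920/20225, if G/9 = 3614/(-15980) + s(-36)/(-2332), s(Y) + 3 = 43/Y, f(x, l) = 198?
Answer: 7294054811821/5969239895520 ≈ 1.2219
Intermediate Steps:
s(Y) = -3 + 43/Y
G = -75247387/37265360 (G = 9*(3614/(-15980) + (-3 + 43/(-36))/(-2332)) = 9*(3614*(-1/15980) + (-3 + 43*(-1/36))*(-1/2332)) = 9*(-1807/7990 + (-3 - 43/36)*(-1/2332)) = 9*(-1807/7990 - 151/36*(-1/2332)) = 9*(-1807/7990 + 151/83952) = 9*(-75247387/335388240) = -75247387/37265360 ≈ -2.0192)
G/f(-82, -26) + 24920/20225 = -75247387/37265360/198 + 24920/20225 = -75247387/37265360*1/198 + 24920*(1/20225) = -75247387/7378541280 + 4984/4045 = 7294054811821/5969239895520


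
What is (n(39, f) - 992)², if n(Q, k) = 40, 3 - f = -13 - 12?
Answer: 906304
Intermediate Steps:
f = 28 (f = 3 - (-13 - 12) = 3 - 1*(-25) = 3 + 25 = 28)
(n(39, f) - 992)² = (40 - 992)² = (-952)² = 906304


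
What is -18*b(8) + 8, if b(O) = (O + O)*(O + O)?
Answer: -4600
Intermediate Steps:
b(O) = 4*O**2 (b(O) = (2*O)*(2*O) = 4*O**2)
-18*b(8) + 8 = -72*8**2 + 8 = -72*64 + 8 = -18*256 + 8 = -4608 + 8 = -4600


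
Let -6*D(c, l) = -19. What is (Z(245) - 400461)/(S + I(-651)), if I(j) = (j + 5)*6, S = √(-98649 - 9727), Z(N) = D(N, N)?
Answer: 40846699/398204 + 2402747*I*√27094/45395256 ≈ 102.58 + 8.7123*I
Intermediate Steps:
D(c, l) = 19/6 (D(c, l) = -⅙*(-19) = 19/6)
Z(N) = 19/6
S = 2*I*√27094 (S = √(-108376) = 2*I*√27094 ≈ 329.21*I)
I(j) = 30 + 6*j (I(j) = (5 + j)*6 = 30 + 6*j)
(Z(245) - 400461)/(S + I(-651)) = (19/6 - 400461)/(2*I*√27094 + (30 + 6*(-651))) = -2402747/(6*(2*I*√27094 + (30 - 3906))) = -2402747/(6*(2*I*√27094 - 3876)) = -2402747/(6*(-3876 + 2*I*√27094))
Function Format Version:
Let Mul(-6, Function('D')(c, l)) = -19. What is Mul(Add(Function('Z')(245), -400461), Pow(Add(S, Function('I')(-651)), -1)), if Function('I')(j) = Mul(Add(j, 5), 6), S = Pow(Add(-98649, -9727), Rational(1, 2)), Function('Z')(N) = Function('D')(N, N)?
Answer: Add(Rational(40846699, 398204), Mul(Rational(2402747, 45395256), I, Pow(27094, Rational(1, 2)))) ≈ Add(102.58, Mul(8.7123, I))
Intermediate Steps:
Function('D')(c, l) = Rational(19, 6) (Function('D')(c, l) = Mul(Rational(-1, 6), -19) = Rational(19, 6))
Function('Z')(N) = Rational(19, 6)
S = Mul(2, I, Pow(27094, Rational(1, 2))) (S = Pow(-108376, Rational(1, 2)) = Mul(2, I, Pow(27094, Rational(1, 2))) ≈ Mul(329.21, I))
Function('I')(j) = Add(30, Mul(6, j)) (Function('I')(j) = Mul(Add(5, j), 6) = Add(30, Mul(6, j)))
Mul(Add(Function('Z')(245), -400461), Pow(Add(S, Function('I')(-651)), -1)) = Mul(Add(Rational(19, 6), -400461), Pow(Add(Mul(2, I, Pow(27094, Rational(1, 2))), Add(30, Mul(6, -651))), -1)) = Mul(Rational(-2402747, 6), Pow(Add(Mul(2, I, Pow(27094, Rational(1, 2))), Add(30, -3906)), -1)) = Mul(Rational(-2402747, 6), Pow(Add(Mul(2, I, Pow(27094, Rational(1, 2))), -3876), -1)) = Mul(Rational(-2402747, 6), Pow(Add(-3876, Mul(2, I, Pow(27094, Rational(1, 2)))), -1))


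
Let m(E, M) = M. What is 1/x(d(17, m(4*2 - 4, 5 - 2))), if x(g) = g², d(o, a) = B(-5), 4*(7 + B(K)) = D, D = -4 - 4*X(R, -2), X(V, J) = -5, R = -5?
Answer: ⅑ ≈ 0.11111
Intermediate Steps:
D = 16 (D = -4 - 4*(-5) = -4 + 20 = 16)
B(K) = -3 (B(K) = -7 + (¼)*16 = -7 + 4 = -3)
d(o, a) = -3
1/x(d(17, m(4*2 - 4, 5 - 2))) = 1/((-3)²) = 1/9 = ⅑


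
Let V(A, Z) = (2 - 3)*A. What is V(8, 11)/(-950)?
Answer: 4/475 ≈ 0.0084210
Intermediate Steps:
V(A, Z) = -A
V(8, 11)/(-950) = -1*8/(-950) = -8*(-1/950) = 4/475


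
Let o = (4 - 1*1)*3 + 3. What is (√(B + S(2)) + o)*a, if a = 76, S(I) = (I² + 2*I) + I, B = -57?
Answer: 912 + 76*I*√47 ≈ 912.0 + 521.03*I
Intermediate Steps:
S(I) = I² + 3*I
o = 12 (o = (4 - 1)*3 + 3 = 3*3 + 3 = 9 + 3 = 12)
(√(B + S(2)) + o)*a = (√(-57 + 2*(3 + 2)) + 12)*76 = (√(-57 + 2*5) + 12)*76 = (√(-57 + 10) + 12)*76 = (√(-47) + 12)*76 = (I*√47 + 12)*76 = (12 + I*√47)*76 = 912 + 76*I*√47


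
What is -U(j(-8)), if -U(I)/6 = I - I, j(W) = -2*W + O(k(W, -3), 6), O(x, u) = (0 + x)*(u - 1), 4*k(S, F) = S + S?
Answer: 0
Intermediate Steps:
k(S, F) = S/2 (k(S, F) = (S + S)/4 = (2*S)/4 = S/2)
O(x, u) = x*(-1 + u)
j(W) = W/2 (j(W) = -2*W + (W/2)*(-1 + 6) = -2*W + (W/2)*5 = -2*W + 5*W/2 = W/2)
U(I) = 0 (U(I) = -6*(I - I) = -6*0 = 0)
-U(j(-8)) = -1*0 = 0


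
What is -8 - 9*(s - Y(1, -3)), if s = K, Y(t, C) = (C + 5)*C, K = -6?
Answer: -8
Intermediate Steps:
Y(t, C) = C*(5 + C) (Y(t, C) = (5 + C)*C = C*(5 + C))
s = -6
-8 - 9*(s - Y(1, -3)) = -8 - 9*(-6 - (-3)*(5 - 3)) = -8 - 9*(-6 - (-3)*2) = -8 - 9*(-6 - 1*(-6)) = -8 - 9*(-6 + 6) = -8 - 9*0 = -8 + 0 = -8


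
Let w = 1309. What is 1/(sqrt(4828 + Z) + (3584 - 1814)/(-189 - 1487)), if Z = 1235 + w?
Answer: 741630/5176159543 + 1404488*sqrt(1843)/5176159543 ≈ 0.011792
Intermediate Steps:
Z = 2544 (Z = 1235 + 1309 = 2544)
1/(sqrt(4828 + Z) + (3584 - 1814)/(-189 - 1487)) = 1/(sqrt(4828 + 2544) + (3584 - 1814)/(-189 - 1487)) = 1/(sqrt(7372) + 1770/(-1676)) = 1/(2*sqrt(1843) + 1770*(-1/1676)) = 1/(2*sqrt(1843) - 885/838) = 1/(-885/838 + 2*sqrt(1843))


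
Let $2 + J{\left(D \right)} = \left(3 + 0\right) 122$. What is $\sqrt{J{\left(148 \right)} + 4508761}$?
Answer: $5 \sqrt{180365} \approx 2123.5$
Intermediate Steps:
$J{\left(D \right)} = 364$ ($J{\left(D \right)} = -2 + \left(3 + 0\right) 122 = -2 + 3 \cdot 122 = -2 + 366 = 364$)
$\sqrt{J{\left(148 \right)} + 4508761} = \sqrt{364 + 4508761} = \sqrt{4509125} = 5 \sqrt{180365}$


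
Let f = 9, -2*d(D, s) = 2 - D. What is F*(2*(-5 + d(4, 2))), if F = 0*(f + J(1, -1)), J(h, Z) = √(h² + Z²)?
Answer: 0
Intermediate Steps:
d(D, s) = -1 + D/2 (d(D, s) = -(2 - D)/2 = -1 + D/2)
J(h, Z) = √(Z² + h²)
F = 0 (F = 0*(9 + √((-1)² + 1²)) = 0*(9 + √(1 + 1)) = 0*(9 + √2) = 0)
F*(2*(-5 + d(4, 2))) = 0*(2*(-5 + (-1 + (½)*4))) = 0*(2*(-5 + (-1 + 2))) = 0*(2*(-5 + 1)) = 0*(2*(-4)) = 0*(-8) = 0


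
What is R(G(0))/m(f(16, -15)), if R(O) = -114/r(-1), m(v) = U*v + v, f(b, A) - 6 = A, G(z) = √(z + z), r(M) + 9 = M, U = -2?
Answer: 19/15 ≈ 1.2667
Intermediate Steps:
r(M) = -9 + M
G(z) = √2*√z (G(z) = √(2*z) = √2*√z)
f(b, A) = 6 + A
m(v) = -v (m(v) = -2*v + v = -v)
R(O) = 57/5 (R(O) = -114/(-9 - 1) = -114/(-10) = -114*(-⅒) = 57/5)
R(G(0))/m(f(16, -15)) = 57/(5*((-(6 - 15)))) = 57/(5*((-1*(-9)))) = (57/5)/9 = (57/5)*(⅑) = 19/15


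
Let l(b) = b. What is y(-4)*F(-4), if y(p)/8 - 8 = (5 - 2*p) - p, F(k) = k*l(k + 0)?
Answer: 3200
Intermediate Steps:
F(k) = k² (F(k) = k*(k + 0) = k*k = k²)
y(p) = 104 - 24*p (y(p) = 64 + 8*((5 - 2*p) - p) = 64 + 8*(5 - 3*p) = 64 + (40 - 24*p) = 104 - 24*p)
y(-4)*F(-4) = (104 - 24*(-4))*(-4)² = (104 + 96)*16 = 200*16 = 3200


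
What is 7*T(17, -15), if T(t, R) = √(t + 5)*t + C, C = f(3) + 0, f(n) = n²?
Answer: 63 + 119*√22 ≈ 621.16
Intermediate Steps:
C = 9 (C = 3² + 0 = 9 + 0 = 9)
T(t, R) = 9 + t*√(5 + t) (T(t, R) = √(t + 5)*t + 9 = √(5 + t)*t + 9 = t*√(5 + t) + 9 = 9 + t*√(5 + t))
7*T(17, -15) = 7*(9 + 17*√(5 + 17)) = 7*(9 + 17*√22) = 63 + 119*√22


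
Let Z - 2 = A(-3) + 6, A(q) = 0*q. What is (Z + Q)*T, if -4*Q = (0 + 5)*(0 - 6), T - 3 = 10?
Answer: 403/2 ≈ 201.50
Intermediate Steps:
T = 13 (T = 3 + 10 = 13)
A(q) = 0
Q = 15/2 (Q = -(0 + 5)*(0 - 6)/4 = -5*(-6)/4 = -¼*(-30) = 15/2 ≈ 7.5000)
Z = 8 (Z = 2 + (0 + 6) = 2 + 6 = 8)
(Z + Q)*T = (8 + 15/2)*13 = (31/2)*13 = 403/2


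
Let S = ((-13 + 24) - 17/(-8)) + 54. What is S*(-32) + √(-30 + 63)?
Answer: -2148 + √33 ≈ -2142.3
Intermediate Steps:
S = 537/8 (S = (11 - 17*(-⅛)) + 54 = (11 + 17/8) + 54 = 105/8 + 54 = 537/8 ≈ 67.125)
S*(-32) + √(-30 + 63) = (537/8)*(-32) + √(-30 + 63) = -2148 + √33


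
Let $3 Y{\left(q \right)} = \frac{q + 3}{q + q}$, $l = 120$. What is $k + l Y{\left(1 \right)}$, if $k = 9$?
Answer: $89$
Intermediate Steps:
$Y{\left(q \right)} = \frac{3 + q}{6 q}$ ($Y{\left(q \right)} = \frac{\left(q + 3\right) \frac{1}{q + q}}{3} = \frac{\left(3 + q\right) \frac{1}{2 q}}{3} = \frac{\frac{1}{2} \frac{1}{q} \left(3 + q\right)}{3} = \frac{3 + q}{6 q}$)
$k + l Y{\left(1 \right)} = 9 + 120 \frac{3 + 1}{6 \cdot 1} = 9 + 120 \cdot \frac{1}{6} \cdot 1 \cdot 4 = 9 + 120 \cdot \frac{2}{3} = 9 + 80 = 89$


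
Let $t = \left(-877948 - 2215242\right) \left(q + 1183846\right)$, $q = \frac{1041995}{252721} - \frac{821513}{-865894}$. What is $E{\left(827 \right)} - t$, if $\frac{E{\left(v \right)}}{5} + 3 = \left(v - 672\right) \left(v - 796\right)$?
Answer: $\frac{400663460839016034727035}{109414798787} \approx 3.6619 \cdot 10^{12}$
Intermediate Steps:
$q = \frac{1109870805403}{218829597574}$ ($q = 1041995 \cdot \frac{1}{252721} - - \frac{821513}{865894} = \frac{1041995}{252721} + \frac{821513}{865894} = \frac{1109870805403}{218829597574} \approx 5.0718$)
$E{\left(v \right)} = -15 + 5 \left(-796 + v\right) \left(-672 + v\right)$ ($E{\left(v \right)} = -15 + 5 \left(v - 672\right) \left(v - 796\right) = -15 + 5 \left(-672 + v\right) \left(-796 + v\right) = -15 + 5 \left(-796 + v\right) \left(-672 + v\right)$)
$t = - \frac{400663458211966715851165}{109414798787}$ ($t = \left(-877948 - 2215242\right) \left(\frac{1109870805403}{218829597574} + 1183846\right) = \left(-3093190\right) \frac{259061653640395007}{218829597574} = - \frac{400663458211966715851165}{109414798787} \approx -3.6619 \cdot 10^{12}$)
$E{\left(827 \right)} - t = \left(2674545 - 6070180 + 5 \cdot 827^{2}\right) - - \frac{400663458211966715851165}{109414798787} = \left(2674545 - 6070180 + 5 \cdot 683929\right) + \frac{400663458211966715851165}{109414798787} = \left(2674545 - 6070180 + 3419645\right) + \frac{400663458211966715851165}{109414798787} = 24010 + \frac{400663458211966715851165}{109414798787} = \frac{400663460839016034727035}{109414798787}$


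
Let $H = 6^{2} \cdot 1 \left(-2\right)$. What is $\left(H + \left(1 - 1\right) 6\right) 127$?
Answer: $-9144$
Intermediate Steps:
$H = -72$ ($H = 36 \cdot 1 \left(-2\right) = 36 \left(-2\right) = -72$)
$\left(H + \left(1 - 1\right) 6\right) 127 = \left(-72 + \left(1 - 1\right) 6\right) 127 = \left(-72 + 0 \cdot 6\right) 127 = \left(-72 + 0\right) 127 = \left(-72\right) 127 = -9144$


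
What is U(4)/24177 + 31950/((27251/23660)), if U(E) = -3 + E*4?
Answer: 2610898457609/94121061 ≈ 27740.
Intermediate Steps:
U(E) = -3 + 4*E
U(4)/24177 + 31950/((27251/23660)) = (-3 + 4*4)/24177 + 31950/((27251/23660)) = (-3 + 16)*(1/24177) + 31950/((27251*(1/23660))) = 13*(1/24177) + 31950/(3893/3380) = 13/24177 + 31950*(3380/3893) = 13/24177 + 107991000/3893 = 2610898457609/94121061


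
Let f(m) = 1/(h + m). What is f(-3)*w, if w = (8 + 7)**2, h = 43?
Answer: 45/8 ≈ 5.6250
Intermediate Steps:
w = 225 (w = 15**2 = 225)
f(m) = 1/(43 + m)
f(-3)*w = 225/(43 - 3) = 225/40 = (1/40)*225 = 45/8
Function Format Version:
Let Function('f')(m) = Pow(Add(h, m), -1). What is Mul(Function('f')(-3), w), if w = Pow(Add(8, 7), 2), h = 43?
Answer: Rational(45, 8) ≈ 5.6250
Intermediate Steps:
w = 225 (w = Pow(15, 2) = 225)
Function('f')(m) = Pow(Add(43, m), -1)
Mul(Function('f')(-3), w) = Mul(Pow(Add(43, -3), -1), 225) = Mul(Pow(40, -1), 225) = Mul(Rational(1, 40), 225) = Rational(45, 8)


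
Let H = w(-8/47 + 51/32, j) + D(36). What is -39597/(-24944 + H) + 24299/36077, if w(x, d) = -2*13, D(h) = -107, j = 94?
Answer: 679295664/301567643 ≈ 2.2525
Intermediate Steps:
w(x, d) = -26
H = -133 (H = -26 - 107 = -133)
-39597/(-24944 + H) + 24299/36077 = -39597/(-24944 - 133) + 24299/36077 = -39597/(-25077) + 24299*(1/36077) = -39597*(-1/25077) + 24299/36077 = 13199/8359 + 24299/36077 = 679295664/301567643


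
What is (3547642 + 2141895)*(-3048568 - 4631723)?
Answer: -43697299815267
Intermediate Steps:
(3547642 + 2141895)*(-3048568 - 4631723) = 5689537*(-7680291) = -43697299815267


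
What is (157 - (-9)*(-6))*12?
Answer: 1236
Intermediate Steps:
(157 - (-9)*(-6))*12 = (157 - 1*54)*12 = (157 - 54)*12 = 103*12 = 1236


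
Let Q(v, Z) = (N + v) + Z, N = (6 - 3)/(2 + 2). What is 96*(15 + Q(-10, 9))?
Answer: 1416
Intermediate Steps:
N = ¾ (N = 3/4 = 3*(¼) = ¾ ≈ 0.75000)
Q(v, Z) = ¾ + Z + v (Q(v, Z) = (¾ + v) + Z = ¾ + Z + v)
96*(15 + Q(-10, 9)) = 96*(15 + (¾ + 9 - 10)) = 96*(15 - ¼) = 96*(59/4) = 1416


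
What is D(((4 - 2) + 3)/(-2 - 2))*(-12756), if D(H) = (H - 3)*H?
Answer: -271065/4 ≈ -67766.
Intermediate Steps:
D(H) = H*(-3 + H) (D(H) = (-3 + H)*H = H*(-3 + H))
D(((4 - 2) + 3)/(-2 - 2))*(-12756) = ((((4 - 2) + 3)/(-2 - 2))*(-3 + ((4 - 2) + 3)/(-2 - 2)))*(-12756) = (((2 + 3)/(-4))*(-3 + (2 + 3)/(-4)))*(-12756) = ((5*(-1/4))*(-3 + 5*(-1/4)))*(-12756) = -5*(-3 - 5/4)/4*(-12756) = -5/4*(-17/4)*(-12756) = (85/16)*(-12756) = -271065/4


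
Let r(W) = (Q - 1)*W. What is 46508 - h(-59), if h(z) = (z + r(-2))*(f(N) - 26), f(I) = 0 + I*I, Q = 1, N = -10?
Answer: 50874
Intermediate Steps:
f(I) = I**2 (f(I) = 0 + I**2 = I**2)
r(W) = 0 (r(W) = (1 - 1)*W = 0*W = 0)
h(z) = 74*z (h(z) = (z + 0)*((-10)**2 - 26) = z*(100 - 26) = z*74 = 74*z)
46508 - h(-59) = 46508 - 74*(-59) = 46508 - 1*(-4366) = 46508 + 4366 = 50874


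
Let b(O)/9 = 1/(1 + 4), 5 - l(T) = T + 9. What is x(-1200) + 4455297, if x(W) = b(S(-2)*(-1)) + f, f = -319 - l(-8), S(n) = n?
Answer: 22274879/5 ≈ 4.4550e+6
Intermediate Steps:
l(T) = -4 - T (l(T) = 5 - (T + 9) = 5 - (9 + T) = 5 + (-9 - T) = -4 - T)
b(O) = 9/5 (b(O) = 9/(1 + 4) = 9/5)
f = -323 (f = -319 - (-4 - 1*(-8)) = -319 - (-4 + 8) = -319 - 1*4 = -319 - 4 = -323)
x(W) = -1606/5 (x(W) = 9/5 - 323 = -1606/5)
x(-1200) + 4455297 = -1606/5 + 4455297 = 22274879/5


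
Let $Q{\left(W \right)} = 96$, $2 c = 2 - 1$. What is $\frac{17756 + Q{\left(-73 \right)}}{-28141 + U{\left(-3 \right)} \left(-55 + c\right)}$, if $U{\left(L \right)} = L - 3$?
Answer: $- \frac{8926}{13907} \approx -0.64184$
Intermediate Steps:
$c = \frac{1}{2}$ ($c = \frac{2 - 1}{2} = \frac{1}{2} \cdot 1 = \frac{1}{2} \approx 0.5$)
$U{\left(L \right)} = -3 + L$ ($U{\left(L \right)} = L - 3 = -3 + L$)
$\frac{17756 + Q{\left(-73 \right)}}{-28141 + U{\left(-3 \right)} \left(-55 + c\right)} = \frac{17756 + 96}{-28141 + \left(-3 - 3\right) \left(-55 + \frac{1}{2}\right)} = \frac{17852}{-28141 - -327} = \frac{17852}{-28141 + 327} = \frac{17852}{-27814} = 17852 \left(- \frac{1}{27814}\right) = - \frac{8926}{13907}$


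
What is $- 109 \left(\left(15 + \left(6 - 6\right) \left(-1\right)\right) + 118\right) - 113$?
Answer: $-14610$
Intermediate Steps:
$- 109 \left(\left(15 + \left(6 - 6\right) \left(-1\right)\right) + 118\right) - 113 = - 109 \left(\left(15 + 0 \left(-1\right)\right) + 118\right) - 113 = - 109 \left(\left(15 + 0\right) + 118\right) - 113 = - 109 \left(15 + 118\right) - 113 = \left(-109\right) 133 - 113 = -14497 - 113 = -14610$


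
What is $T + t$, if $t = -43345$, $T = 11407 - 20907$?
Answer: $-52845$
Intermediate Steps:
$T = -9500$
$T + t = -9500 - 43345 = -52845$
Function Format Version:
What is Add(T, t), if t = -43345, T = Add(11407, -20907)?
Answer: -52845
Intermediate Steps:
T = -9500
Add(T, t) = Add(-9500, -43345) = -52845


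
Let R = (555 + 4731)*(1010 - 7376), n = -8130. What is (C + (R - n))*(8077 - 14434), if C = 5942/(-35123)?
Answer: 7511603786828700/35123 ≈ 2.1387e+11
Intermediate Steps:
R = -33650676 (R = 5286*(-6366) = -33650676)
C = -5942/35123 (C = 5942*(-1/35123) = -5942/35123 ≈ -0.16918)
(C + (R - n))*(8077 - 14434) = (-5942/35123 + (-33650676 - 1*(-8130)))*(8077 - 14434) = (-5942/35123 + (-33650676 + 8130))*(-6357) = (-5942/35123 - 33642546)*(-6357) = -1181627149100/35123*(-6357) = 7511603786828700/35123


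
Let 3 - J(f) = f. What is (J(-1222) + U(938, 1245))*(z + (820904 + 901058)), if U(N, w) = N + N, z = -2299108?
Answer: -1789729746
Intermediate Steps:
J(f) = 3 - f
U(N, w) = 2*N
(J(-1222) + U(938, 1245))*(z + (820904 + 901058)) = ((3 - 1*(-1222)) + 2*938)*(-2299108 + (820904 + 901058)) = ((3 + 1222) + 1876)*(-2299108 + 1721962) = (1225 + 1876)*(-577146) = 3101*(-577146) = -1789729746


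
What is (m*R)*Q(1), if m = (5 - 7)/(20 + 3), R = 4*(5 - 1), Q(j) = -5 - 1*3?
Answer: 256/23 ≈ 11.130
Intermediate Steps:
Q(j) = -8 (Q(j) = -5 - 3 = -8)
R = 16 (R = 4*4 = 16)
m = -2/23 ≈ -0.086957
(m*R)*Q(1) = -2/23*16*(-8) = -32/23*(-8) = 256/23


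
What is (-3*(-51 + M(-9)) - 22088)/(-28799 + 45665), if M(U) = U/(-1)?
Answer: -10981/8433 ≈ -1.3021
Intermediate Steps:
M(U) = -U (M(U) = U*(-1) = -U)
(-3*(-51 + M(-9)) - 22088)/(-28799 + 45665) = (-3*(-51 - 1*(-9)) - 22088)/(-28799 + 45665) = (-3*(-51 + 9) - 22088)/16866 = (-3*(-42) - 22088)*(1/16866) = (126 - 22088)*(1/16866) = -21962*1/16866 = -10981/8433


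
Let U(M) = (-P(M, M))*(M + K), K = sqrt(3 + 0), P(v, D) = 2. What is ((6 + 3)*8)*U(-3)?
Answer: 432 - 144*sqrt(3) ≈ 182.58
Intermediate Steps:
K = sqrt(3) ≈ 1.7320
U(M) = -2*M - 2*sqrt(3) (U(M) = (-1*2)*(M + sqrt(3)) = -2*(M + sqrt(3)) = -2*M - 2*sqrt(3))
((6 + 3)*8)*U(-3) = ((6 + 3)*8)*(-2*(-3) - 2*sqrt(3)) = (9*8)*(6 - 2*sqrt(3)) = 72*(6 - 2*sqrt(3)) = 432 - 144*sqrt(3)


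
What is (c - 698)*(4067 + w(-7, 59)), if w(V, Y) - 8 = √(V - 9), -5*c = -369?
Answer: -2543615 - 12484*I/5 ≈ -2.5436e+6 - 2496.8*I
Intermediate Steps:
c = 369/5 (c = -⅕*(-369) = 369/5 ≈ 73.800)
w(V, Y) = 8 + √(-9 + V) (w(V, Y) = 8 + √(V - 9) = 8 + √(-9 + V))
(c - 698)*(4067 + w(-7, 59)) = (369/5 - 698)*(4067 + (8 + √(-9 - 7))) = -3121*(4067 + (8 + √(-16)))/5 = -3121*(4067 + (8 + 4*I))/5 = -3121*(4075 + 4*I)/5 = -2543615 - 12484*I/5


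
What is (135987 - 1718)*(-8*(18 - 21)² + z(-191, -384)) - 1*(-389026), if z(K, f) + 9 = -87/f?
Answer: -1338411863/128 ≈ -1.0456e+7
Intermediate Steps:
z(K, f) = -9 - 87/f
(135987 - 1718)*(-8*(18 - 21)² + z(-191, -384)) - 1*(-389026) = (135987 - 1718)*(-8*(18 - 21)² + (-9 - 87/(-384))) - 1*(-389026) = 134269*(-8*(-3)² + (-9 - 87*(-1/384))) + 389026 = 134269*(-8*9 + (-9 + 29/128)) + 389026 = 134269*(-72 - 1123/128) + 389026 = 134269*(-10339/128) + 389026 = -1388207191/128 + 389026 = -1338411863/128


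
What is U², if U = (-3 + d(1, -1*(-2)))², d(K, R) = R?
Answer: 1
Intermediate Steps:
U = 1 (U = (-3 - 1*(-2))² = (-3 + 2)² = (-1)² = 1)
U² = 1² = 1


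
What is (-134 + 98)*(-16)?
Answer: 576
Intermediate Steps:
(-134 + 98)*(-16) = -36*(-16) = 576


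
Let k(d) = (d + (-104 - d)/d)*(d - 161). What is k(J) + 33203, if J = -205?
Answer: 22224731/205 ≈ 1.0841e+5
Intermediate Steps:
k(d) = (-161 + d)*(d + (-104 - d)/d) (k(d) = (d + (-104 - d)/d)*(-161 + d) = (-161 + d)*(d + (-104 - d)/d))
k(J) + 33203 = (57 + (-205)**2 - 162*(-205) + 16744/(-205)) + 33203 = (57 + 42025 + 33210 + 16744*(-1/205)) + 33203 = (57 + 42025 + 33210 - 16744/205) + 33203 = 15418116/205 + 33203 = 22224731/205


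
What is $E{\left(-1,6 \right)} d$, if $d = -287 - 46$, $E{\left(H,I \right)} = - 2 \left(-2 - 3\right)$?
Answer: $-3330$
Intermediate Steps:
$E{\left(H,I \right)} = 10$ ($E{\left(H,I \right)} = \left(-2\right) \left(-5\right) = 10$)
$d = -333$ ($d = -287 - 46 = -333$)
$E{\left(-1,6 \right)} d = 10 \left(-333\right) = -3330$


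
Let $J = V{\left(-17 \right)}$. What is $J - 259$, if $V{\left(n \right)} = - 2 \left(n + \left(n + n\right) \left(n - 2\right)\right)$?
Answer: $-1517$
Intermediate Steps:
$V{\left(n \right)} = - 2 n - 4 n \left(-2 + n\right)$ ($V{\left(n \right)} = - 2 \left(n + 2 n \left(-2 + n\right)\right) = - 2 n - 4 n \left(-2 + n\right)$)
$J = -1258$ ($J = 2 \left(-17\right) \left(3 - -34\right) = 2 \left(-17\right) \left(3 + 34\right) = 2 \left(-17\right) 37 = -1258$)
$J - 259 = -1258 - 259 = -1517$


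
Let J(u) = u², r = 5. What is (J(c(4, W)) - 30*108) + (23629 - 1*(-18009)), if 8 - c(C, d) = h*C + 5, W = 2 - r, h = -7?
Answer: 39359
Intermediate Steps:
W = -3 (W = 2 - 1*5 = 2 - 5 = -3)
c(C, d) = 3 + 7*C (c(C, d) = 8 - (-7*C + 5) = 8 - (5 - 7*C) = 8 + (-5 + 7*C) = 3 + 7*C)
(J(c(4, W)) - 30*108) + (23629 - 1*(-18009)) = ((3 + 7*4)² - 30*108) + (23629 - 1*(-18009)) = ((3 + 28)² - 1*3240) + (23629 + 18009) = (31² - 3240) + 41638 = (961 - 3240) + 41638 = -2279 + 41638 = 39359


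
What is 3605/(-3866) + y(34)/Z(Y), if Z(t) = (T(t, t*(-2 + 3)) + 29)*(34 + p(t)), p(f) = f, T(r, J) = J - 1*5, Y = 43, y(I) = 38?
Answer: -18451287/19944694 ≈ -0.92512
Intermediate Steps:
T(r, J) = -5 + J (T(r, J) = J - 5 = -5 + J)
Z(t) = (24 + t)*(34 + t) (Z(t) = ((-5 + t*(-2 + 3)) + 29)*(34 + t) = ((-5 + t*1) + 29)*(34 + t) = ((-5 + t) + 29)*(34 + t) = (24 + t)*(34 + t))
3605/(-3866) + y(34)/Z(Y) = 3605/(-3866) + 38/(816 + 43² + 58*43) = 3605*(-1/3866) + 38/(816 + 1849 + 2494) = -3605/3866 + 38/5159 = -18451287/19944694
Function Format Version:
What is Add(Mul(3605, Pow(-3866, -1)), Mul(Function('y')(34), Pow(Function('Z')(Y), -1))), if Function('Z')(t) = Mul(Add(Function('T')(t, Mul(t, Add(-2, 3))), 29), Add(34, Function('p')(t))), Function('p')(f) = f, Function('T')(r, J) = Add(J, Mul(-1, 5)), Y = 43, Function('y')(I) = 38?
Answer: Rational(-18451287, 19944694) ≈ -0.92512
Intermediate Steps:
Function('T')(r, J) = Add(-5, J) (Function('T')(r, J) = Add(J, -5) = Add(-5, J))
Function('Z')(t) = Mul(Add(24, t), Add(34, t)) (Function('Z')(t) = Mul(Add(Add(-5, Mul(t, Add(-2, 3))), 29), Add(34, t)) = Mul(Add(Add(-5, Mul(t, 1)), 29), Add(34, t)) = Mul(Add(Add(-5, t), 29), Add(34, t)) = Mul(Add(24, t), Add(34, t)))
Add(Mul(3605, Pow(-3866, -1)), Mul(Function('y')(34), Pow(Function('Z')(Y), -1))) = Add(Mul(3605, Pow(-3866, -1)), Mul(38, Pow(Add(816, Pow(43, 2), Mul(58, 43)), -1))) = Add(Mul(3605, Rational(-1, 3866)), Mul(38, Pow(Add(816, 1849, 2494), -1))) = Add(Rational(-3605, 3866), Mul(38, Pow(5159, -1))) = Add(Rational(-3605, 3866), Mul(38, Rational(1, 5159))) = Add(Rational(-3605, 3866), Rational(38, 5159)) = Rational(-18451287, 19944694)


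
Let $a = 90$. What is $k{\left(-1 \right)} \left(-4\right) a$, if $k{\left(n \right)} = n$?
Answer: $360$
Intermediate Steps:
$k{\left(-1 \right)} \left(-4\right) a = \left(-1\right) \left(-4\right) 90 = 4 \cdot 90 = 360$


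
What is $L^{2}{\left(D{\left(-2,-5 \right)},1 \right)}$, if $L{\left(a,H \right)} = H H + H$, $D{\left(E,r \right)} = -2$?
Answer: $4$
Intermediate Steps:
$L{\left(a,H \right)} = H + H^{2}$ ($L{\left(a,H \right)} = H^{2} + H = H + H^{2}$)
$L^{2}{\left(D{\left(-2,-5 \right)},1 \right)} = \left(1 \left(1 + 1\right)\right)^{2} = \left(1 \cdot 2\right)^{2} = 2^{2} = 4$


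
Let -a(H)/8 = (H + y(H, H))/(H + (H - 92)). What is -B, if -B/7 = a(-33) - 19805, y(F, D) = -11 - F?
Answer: -10952473/79 ≈ -1.3864e+5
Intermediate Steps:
a(H) = 88/(-92 + 2*H) (a(H) = -8*(H + (-11 - H))/(H + (H - 92)) = -(-88)/(H + (-92 + H)) = -(-88)/(-92 + 2*H) = 88/(-92 + 2*H))
B = 10952473/79 (B = -7*(44/(-46 - 33) - 19805) = -7*(44/(-79) - 19805) = -7*(44*(-1/79) - 19805) = -7*(-44/79 - 19805) = -7*(-1564639/79) = 10952473/79 ≈ 1.3864e+5)
-B = -1*10952473/79 = -10952473/79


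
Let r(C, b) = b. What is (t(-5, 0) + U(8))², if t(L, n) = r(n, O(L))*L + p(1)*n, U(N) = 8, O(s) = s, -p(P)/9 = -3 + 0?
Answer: 1089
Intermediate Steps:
p(P) = 27 (p(P) = -9*(-3 + 0) = -9*(-3) = 27)
t(L, n) = L² + 27*n (t(L, n) = L*L + 27*n = L² + 27*n)
(t(-5, 0) + U(8))² = (((-5)² + 27*0) + 8)² = ((25 + 0) + 8)² = (25 + 8)² = 33² = 1089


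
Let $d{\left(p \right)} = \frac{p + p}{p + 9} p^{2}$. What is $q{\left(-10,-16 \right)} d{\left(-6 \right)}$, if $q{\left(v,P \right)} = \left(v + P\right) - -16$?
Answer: $1440$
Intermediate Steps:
$q{\left(v,P \right)} = 16 + P + v$ ($q{\left(v,P \right)} = \left(P + v\right) + 16 = 16 + P + v$)
$d{\left(p \right)} = \frac{2 p^{3}}{9 + p}$ ($d{\left(p \right)} = \frac{2 p}{9 + p} p^{2} = \frac{2 p^{3}}{9 + p}$)
$q{\left(-10,-16 \right)} d{\left(-6 \right)} = \left(16 - 16 - 10\right) \frac{2 \left(-6\right)^{3}}{9 - 6} = - 10 \cdot 2 \left(-216\right) \frac{1}{3} = \left(-10\right) \left(-144\right) = 1440$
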